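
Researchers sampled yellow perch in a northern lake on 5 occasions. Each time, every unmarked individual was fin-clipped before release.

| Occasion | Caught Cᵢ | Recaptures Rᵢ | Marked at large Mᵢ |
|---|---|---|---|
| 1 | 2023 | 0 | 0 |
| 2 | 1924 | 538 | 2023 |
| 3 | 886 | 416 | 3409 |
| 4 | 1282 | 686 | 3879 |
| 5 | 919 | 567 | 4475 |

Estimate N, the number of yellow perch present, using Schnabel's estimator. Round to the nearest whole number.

Σ MᵢCᵢ = 0·2023 + 2023·1924 + 3409·886 + 3879·1282 + 4475·919 = 0 + 3892252 + 3020374 + 4972878 + 4112525 = 15998029
Σ Rᵢ = 0 + 538 + 416 + 686 + 567 = 2207
N̂ = 15998029 / 2207 ≈ 7248.8 → 7249

N ≈ 7249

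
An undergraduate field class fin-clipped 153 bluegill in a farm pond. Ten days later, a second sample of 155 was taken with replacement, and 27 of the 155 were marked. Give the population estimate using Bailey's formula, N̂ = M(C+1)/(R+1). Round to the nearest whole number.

N ≈ 852

N̂ = 153·(155+1)/(27+1) = 153·156/28 = 23868/28 ≈ 852.4 → 852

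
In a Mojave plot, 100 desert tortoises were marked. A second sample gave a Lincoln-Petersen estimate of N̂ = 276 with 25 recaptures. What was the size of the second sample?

C = 69

From N = M·C/R: C = N·R / M = 276·25 / 100 = 6900 / 100 = 69.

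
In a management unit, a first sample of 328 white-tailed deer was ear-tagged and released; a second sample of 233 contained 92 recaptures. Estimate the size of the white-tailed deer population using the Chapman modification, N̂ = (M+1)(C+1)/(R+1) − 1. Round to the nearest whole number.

N̂ = (328+1)(233+1)/(92+1) − 1 = 329·234/93 − 1
= 76986/93 − 1 ≈ 827.8 − 1 ≈ 826.8 → 827

N ≈ 827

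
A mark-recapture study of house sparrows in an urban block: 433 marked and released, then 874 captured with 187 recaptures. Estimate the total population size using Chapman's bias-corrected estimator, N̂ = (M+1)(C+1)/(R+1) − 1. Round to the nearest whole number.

N ≈ 2019

N̂ = (433+1)(874+1)/(187+1) − 1 = 434·875/188 − 1
= 379750/188 − 1 ≈ 2019.9 − 1 ≈ 2018.9 → 2019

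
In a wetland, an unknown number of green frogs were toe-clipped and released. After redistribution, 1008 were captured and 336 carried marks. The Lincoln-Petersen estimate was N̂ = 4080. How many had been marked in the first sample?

M = 1360

From N = M·C/R: M = N·R / C = 4080·336 / 1008 = 1370880 / 1008 = 1360.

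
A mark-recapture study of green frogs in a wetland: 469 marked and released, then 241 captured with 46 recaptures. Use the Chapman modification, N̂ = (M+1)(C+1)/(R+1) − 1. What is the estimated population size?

N = 2419

N̂ = (469+1)(241+1)/(46+1) − 1 = 470·242/47 − 1
= 113740/47 − 1 = 2420 − 1 = 2419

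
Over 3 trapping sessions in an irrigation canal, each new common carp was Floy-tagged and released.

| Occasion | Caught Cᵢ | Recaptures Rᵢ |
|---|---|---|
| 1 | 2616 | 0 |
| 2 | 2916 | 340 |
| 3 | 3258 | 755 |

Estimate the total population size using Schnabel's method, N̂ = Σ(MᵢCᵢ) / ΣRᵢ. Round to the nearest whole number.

N ≈ 22,414

Marked at large before each occasion: Mᵢ = Σⱼ<ᵢ (Cⱼ − Rⱼ) → M1=0, M2=2616, M3=5192
Σ MᵢCᵢ = 0·2616 + 2616·2916 + 5192·3258 = 0 + 7628256 + 16915536 = 24543792
Σ Rᵢ = 0 + 340 + 755 = 1095
N̂ = 24543792 / 1095 ≈ 22414.4 → 22414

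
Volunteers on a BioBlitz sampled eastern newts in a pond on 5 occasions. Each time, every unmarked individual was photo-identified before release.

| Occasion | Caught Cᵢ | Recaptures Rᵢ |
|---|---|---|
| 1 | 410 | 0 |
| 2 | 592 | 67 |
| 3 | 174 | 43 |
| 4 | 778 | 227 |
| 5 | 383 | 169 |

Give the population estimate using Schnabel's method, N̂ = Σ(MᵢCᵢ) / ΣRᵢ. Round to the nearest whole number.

Marked at large before each occasion: Mᵢ = Σⱼ<ᵢ (Cⱼ − Rⱼ) → M1=0, M2=410, M3=935, M4=1066, M5=1617
Σ MᵢCᵢ = 0·410 + 410·592 + 935·174 + 1066·778 + 1617·383 = 0 + 242720 + 162690 + 829348 + 619311 = 1854069
Σ Rᵢ = 0 + 67 + 43 + 227 + 169 = 506
N̂ = 1854069 / 506 ≈ 3664.2 → 3664

N ≈ 3664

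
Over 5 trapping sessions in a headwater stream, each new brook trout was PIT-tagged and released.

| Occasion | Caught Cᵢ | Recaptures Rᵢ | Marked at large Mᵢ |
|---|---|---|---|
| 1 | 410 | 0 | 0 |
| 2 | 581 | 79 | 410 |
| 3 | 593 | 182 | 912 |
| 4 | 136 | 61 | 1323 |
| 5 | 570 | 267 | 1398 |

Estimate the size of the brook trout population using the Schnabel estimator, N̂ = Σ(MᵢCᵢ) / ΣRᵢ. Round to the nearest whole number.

N ≈ 2981

Σ MᵢCᵢ = 0·410 + 410·581 + 912·593 + 1323·136 + 1398·570 = 0 + 238210 + 540816 + 179928 + 796860 = 1755814
Σ Rᵢ = 0 + 79 + 182 + 61 + 267 = 589
N̂ = 1755814 / 589 ≈ 2981.0 → 2981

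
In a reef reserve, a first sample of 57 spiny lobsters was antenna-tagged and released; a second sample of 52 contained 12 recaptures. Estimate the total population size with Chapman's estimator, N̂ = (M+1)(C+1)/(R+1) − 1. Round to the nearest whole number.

N̂ = (57+1)(52+1)/(12+1) − 1 = 58·53/13 − 1
= 3074/13 − 1 ≈ 236.46 − 1 ≈ 235.46 → 235

N ≈ 235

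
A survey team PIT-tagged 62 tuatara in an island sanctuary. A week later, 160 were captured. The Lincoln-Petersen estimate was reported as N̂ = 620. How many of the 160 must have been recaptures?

From N = M·C/R: R = M·C / N = 62·160 / 620 = 9920 / 620 = 16.

R = 16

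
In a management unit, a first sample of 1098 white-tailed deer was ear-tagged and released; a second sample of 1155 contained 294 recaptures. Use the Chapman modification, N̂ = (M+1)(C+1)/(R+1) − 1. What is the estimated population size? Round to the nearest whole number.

N ≈ 4306

N̂ = (1098+1)(1155+1)/(294+1) − 1 = 1099·1156/295 − 1
= 1270444/295 − 1 ≈ 4306.6 − 1 ≈ 4305.6 → 4306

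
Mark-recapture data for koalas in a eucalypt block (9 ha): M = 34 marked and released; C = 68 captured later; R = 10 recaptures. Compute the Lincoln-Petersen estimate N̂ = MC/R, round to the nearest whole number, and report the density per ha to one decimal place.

density ≈ 25.7 koalas per ha

N̂ = 34·68/10 = 2312/10 ≈ 231.2 → 231
Density = N̂ / area = 231 / 9 ≈ 25.67 → 25.7 per ha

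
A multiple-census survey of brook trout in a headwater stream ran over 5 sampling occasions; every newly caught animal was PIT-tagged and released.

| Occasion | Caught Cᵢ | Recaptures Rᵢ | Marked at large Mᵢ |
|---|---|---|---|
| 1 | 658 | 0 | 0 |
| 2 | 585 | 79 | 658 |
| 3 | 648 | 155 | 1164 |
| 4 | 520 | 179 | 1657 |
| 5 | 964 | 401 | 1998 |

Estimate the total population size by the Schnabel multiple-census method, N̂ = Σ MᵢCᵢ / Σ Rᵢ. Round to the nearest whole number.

Σ MᵢCᵢ = 0·658 + 658·585 + 1164·648 + 1657·520 + 1998·964 = 0 + 384930 + 754272 + 861640 + 1926072 = 3926914
Σ Rᵢ = 0 + 79 + 155 + 179 + 401 = 814
N̂ = 3926914 / 814 ≈ 4824.2 → 4824

N ≈ 4824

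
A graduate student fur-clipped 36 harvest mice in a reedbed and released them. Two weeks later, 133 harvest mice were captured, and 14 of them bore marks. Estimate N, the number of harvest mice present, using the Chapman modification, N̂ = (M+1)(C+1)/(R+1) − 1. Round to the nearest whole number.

N ≈ 330

N̂ = (36+1)(133+1)/(14+1) − 1 = 37·134/15 − 1
= 4958/15 − 1 ≈ 330.5 − 1 ≈ 329.5 → 330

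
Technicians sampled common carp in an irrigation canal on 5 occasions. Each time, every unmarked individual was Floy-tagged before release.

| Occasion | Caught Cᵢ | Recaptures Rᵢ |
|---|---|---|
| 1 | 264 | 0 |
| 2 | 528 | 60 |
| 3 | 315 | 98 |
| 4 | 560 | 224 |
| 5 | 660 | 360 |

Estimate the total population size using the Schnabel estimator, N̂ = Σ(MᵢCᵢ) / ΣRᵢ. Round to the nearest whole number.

Marked at large before each occasion: Mᵢ = Σⱼ<ᵢ (Cⱼ − Rⱼ) → M1=0, M2=264, M3=732, M4=949, M5=1285
Σ MᵢCᵢ = 0·264 + 264·528 + 732·315 + 949·560 + 1285·660 = 0 + 139392 + 230580 + 531440 + 848100 = 1749512
Σ Rᵢ = 0 + 60 + 98 + 224 + 360 = 742
N̂ = 1749512 / 742 ≈ 2357.8 → 2358

N ≈ 2358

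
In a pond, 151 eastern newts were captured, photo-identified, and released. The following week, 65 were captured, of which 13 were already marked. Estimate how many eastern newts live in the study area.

N = 755

N = (151 × 65) / 13 = 9815 / 13 = 755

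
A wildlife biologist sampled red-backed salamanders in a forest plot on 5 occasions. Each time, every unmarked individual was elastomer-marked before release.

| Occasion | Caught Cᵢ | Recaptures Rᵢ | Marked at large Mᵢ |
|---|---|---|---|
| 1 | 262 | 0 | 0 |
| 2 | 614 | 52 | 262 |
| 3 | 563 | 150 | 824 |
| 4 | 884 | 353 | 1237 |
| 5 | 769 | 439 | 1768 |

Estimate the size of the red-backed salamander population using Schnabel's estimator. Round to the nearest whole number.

Σ MᵢCᵢ = 0·262 + 262·614 + 824·563 + 1237·884 + 1768·769 = 0 + 160868 + 463912 + 1093508 + 1359592 = 3077880
Σ Rᵢ = 0 + 52 + 150 + 353 + 439 = 994
N̂ = 3077880 / 994 ≈ 3096.46 → 3096

N ≈ 3096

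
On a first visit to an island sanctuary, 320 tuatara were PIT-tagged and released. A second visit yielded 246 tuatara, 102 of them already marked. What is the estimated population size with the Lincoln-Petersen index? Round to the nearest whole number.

N = (320 × 246) / 102 = 78720 / 102 ≈ 771.8 → 772

N ≈ 772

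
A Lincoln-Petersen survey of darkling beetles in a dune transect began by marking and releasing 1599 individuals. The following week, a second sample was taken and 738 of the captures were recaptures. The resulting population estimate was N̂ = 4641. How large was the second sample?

From N = M·C/R: C = N·R / M = 4641·738 / 1599 = 3425058 / 1599 = 2142.

C = 2142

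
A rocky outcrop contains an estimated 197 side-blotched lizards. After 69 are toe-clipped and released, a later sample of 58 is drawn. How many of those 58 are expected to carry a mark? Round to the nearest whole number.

expected recaptures ≈ 20

The marked fraction of the population is 69/197, so in a sample of 58 expect C·(M/N) marked.
E[R] = 69 × 58 / 197 = 4002 / 197 ≈ 20.3 → 20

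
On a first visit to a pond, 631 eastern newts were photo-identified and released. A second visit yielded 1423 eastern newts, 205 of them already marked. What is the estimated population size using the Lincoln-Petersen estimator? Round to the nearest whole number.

Lincoln-Petersen assumes M/N = R/C, so N = M·C / R.
N = (631 × 1423) / 205 = 897913 / 205 ≈ 4380.1 → 4380

N ≈ 4380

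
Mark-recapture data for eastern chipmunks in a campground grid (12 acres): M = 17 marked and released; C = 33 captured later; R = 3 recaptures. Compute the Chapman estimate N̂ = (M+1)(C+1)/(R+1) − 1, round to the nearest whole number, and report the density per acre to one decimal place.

density ≈ 12.7 eastern chipmunks per acre

N̂ = 18·34/4 − 1 = 612/4 − 1 = 152
Density = N̂ / area = 152 / 12 ≈ 12.67 → 12.7 per acre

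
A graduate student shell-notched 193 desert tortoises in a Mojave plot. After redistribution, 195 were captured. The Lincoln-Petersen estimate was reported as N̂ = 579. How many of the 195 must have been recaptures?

From N = M·C/R: R = M·C / N = 193·195 / 579 = 37635 / 579 = 65.

R = 65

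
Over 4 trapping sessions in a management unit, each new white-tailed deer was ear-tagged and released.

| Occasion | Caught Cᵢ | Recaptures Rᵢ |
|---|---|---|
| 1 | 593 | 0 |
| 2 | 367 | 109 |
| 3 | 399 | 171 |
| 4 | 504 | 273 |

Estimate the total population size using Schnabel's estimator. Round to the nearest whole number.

Marked at large before each occasion: Mᵢ = Σⱼ<ᵢ (Cⱼ − Rⱼ) → M1=0, M2=593, M3=851, M4=1079
Σ MᵢCᵢ = 0·593 + 593·367 + 851·399 + 1079·504 = 0 + 217631 + 339549 + 543816 = 1100996
Σ Rᵢ = 0 + 109 + 171 + 273 = 553
N̂ = 1100996 / 553 ≈ 1991.0 → 1991

N ≈ 1991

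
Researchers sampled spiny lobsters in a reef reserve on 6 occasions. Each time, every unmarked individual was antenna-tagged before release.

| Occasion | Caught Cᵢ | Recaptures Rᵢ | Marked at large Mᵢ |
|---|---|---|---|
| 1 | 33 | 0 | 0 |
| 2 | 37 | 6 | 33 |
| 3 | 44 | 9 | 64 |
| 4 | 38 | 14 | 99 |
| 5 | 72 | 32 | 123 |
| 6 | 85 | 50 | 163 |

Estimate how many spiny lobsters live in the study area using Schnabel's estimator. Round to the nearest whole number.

N ≈ 275

Σ MᵢCᵢ = 0·33 + 33·37 + 64·44 + 99·38 + 123·72 + 163·85 = 0 + 1221 + 2816 + 3762 + 8856 + 13855 = 30510
Σ Rᵢ = 0 + 6 + 9 + 14 + 32 + 50 = 111
N̂ = 30510 / 111 ≈ 274.9 → 275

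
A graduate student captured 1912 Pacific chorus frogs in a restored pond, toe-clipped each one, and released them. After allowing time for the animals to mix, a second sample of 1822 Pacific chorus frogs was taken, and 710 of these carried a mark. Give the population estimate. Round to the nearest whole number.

If marked individuals mix randomly, R/C ≈ M/N, giving N ≈ M·C/R.
N = (1912 × 1822) / 710 = 3483664 / 710 ≈ 4906.6 → 4907

N ≈ 4907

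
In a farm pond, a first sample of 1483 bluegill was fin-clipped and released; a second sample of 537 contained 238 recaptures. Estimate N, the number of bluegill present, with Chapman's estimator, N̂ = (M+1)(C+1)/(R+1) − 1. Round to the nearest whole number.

N̂ = (1483+1)(537+1)/(238+1) − 1 = 1484·538/239 − 1
= 798392/239 − 1 ≈ 3340.6 − 1 ≈ 3339.6 → 3340

N ≈ 3340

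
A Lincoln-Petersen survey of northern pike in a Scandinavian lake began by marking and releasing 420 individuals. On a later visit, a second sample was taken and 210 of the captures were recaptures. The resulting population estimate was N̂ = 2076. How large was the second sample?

C = 1038

From N = M·C/R: C = N·R / M = 2076·210 / 420 = 435960 / 420 = 1038.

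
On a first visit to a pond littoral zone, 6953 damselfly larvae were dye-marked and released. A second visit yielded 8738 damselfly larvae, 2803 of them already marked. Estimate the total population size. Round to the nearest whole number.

N ≈ 21,675

Lincoln-Petersen assumes M/N = R/C, so N = M·C / R.
N = (6953 × 8738) / 2803 = 60755314 / 2803 ≈ 21675.1 → 21675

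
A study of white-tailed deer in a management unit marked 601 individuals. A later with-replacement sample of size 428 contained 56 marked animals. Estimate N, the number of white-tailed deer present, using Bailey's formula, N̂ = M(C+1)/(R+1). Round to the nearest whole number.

N ≈ 4523

N̂ = 601·(428+1)/(56+1) = 601·429/57 = 257829/57 ≈ 4523.3 → 4523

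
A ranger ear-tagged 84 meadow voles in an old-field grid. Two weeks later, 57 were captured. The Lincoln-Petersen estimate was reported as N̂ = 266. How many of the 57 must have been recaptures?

R = 18

From N = M·C/R: R = M·C / N = 84·57 / 266 = 4788 / 266 = 18.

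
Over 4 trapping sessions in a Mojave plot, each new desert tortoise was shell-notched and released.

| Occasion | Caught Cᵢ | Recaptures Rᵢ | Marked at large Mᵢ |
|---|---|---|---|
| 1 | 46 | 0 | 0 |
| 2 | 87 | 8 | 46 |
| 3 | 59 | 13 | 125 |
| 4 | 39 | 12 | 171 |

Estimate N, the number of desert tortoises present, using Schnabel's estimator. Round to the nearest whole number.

N ≈ 547

Σ MᵢCᵢ = 0·46 + 46·87 + 125·59 + 171·39 = 0 + 4002 + 7375 + 6669 = 18046
Σ Rᵢ = 0 + 8 + 13 + 12 = 33
N̂ = 18046 / 33 ≈ 546.8 → 547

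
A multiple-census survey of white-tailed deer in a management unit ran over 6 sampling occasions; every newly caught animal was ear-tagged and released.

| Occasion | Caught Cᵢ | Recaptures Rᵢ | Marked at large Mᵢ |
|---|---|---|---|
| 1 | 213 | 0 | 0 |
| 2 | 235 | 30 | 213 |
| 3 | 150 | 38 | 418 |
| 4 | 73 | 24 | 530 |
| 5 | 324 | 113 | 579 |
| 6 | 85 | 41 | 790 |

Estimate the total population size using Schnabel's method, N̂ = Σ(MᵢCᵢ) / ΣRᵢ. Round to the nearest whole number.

N ≈ 1651

Σ MᵢCᵢ = 0·213 + 213·235 + 418·150 + 530·73 + 579·324 + 790·85 = 0 + 50055 + 62700 + 38690 + 187596 + 67150 = 406191
Σ Rᵢ = 0 + 30 + 38 + 24 + 113 + 41 = 246
N̂ = 406191 / 246 ≈ 1651.2 → 1651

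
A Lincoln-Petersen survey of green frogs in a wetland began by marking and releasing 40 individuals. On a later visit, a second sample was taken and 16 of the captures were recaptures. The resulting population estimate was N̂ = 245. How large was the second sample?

C = 98

From N = M·C/R: C = N·R / M = 245·16 / 40 = 3920 / 40 = 98.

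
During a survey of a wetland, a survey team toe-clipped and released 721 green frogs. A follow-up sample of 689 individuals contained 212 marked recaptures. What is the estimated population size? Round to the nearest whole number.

N ≈ 2343

If marked individuals mix randomly, R/C ≈ M/N, giving N ≈ M·C/R.
N = (721 × 689) / 212 = 496769 / 212 ≈ 2343.2 → 2343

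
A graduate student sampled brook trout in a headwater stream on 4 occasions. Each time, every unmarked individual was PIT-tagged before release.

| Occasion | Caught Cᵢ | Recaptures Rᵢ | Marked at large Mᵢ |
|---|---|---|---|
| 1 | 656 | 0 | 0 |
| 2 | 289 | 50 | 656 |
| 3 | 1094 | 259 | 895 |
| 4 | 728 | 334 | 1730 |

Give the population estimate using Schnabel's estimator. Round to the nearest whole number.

Σ MᵢCᵢ = 0·656 + 656·289 + 895·1094 + 1730·728 = 0 + 189584 + 979130 + 1259440 = 2428154
Σ Rᵢ = 0 + 50 + 259 + 334 = 643
N̂ = 2428154 / 643 ≈ 3776.3 → 3776

N ≈ 3776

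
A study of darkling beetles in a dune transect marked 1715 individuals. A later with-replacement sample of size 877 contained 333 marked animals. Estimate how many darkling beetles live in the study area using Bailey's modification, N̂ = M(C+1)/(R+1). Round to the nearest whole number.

N ≈ 4508

N̂ = 1715·(877+1)/(333+1) = 1715·878/334 = 1505770/334 ≈ 4508.3 → 4508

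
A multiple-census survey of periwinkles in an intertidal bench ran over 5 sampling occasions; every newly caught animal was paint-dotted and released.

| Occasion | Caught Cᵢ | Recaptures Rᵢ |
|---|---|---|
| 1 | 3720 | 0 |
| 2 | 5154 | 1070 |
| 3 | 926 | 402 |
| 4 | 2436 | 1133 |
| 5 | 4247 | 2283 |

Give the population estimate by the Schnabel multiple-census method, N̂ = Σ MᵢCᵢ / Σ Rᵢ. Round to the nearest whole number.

Marked at large before each occasion: Mᵢ = Σⱼ<ᵢ (Cⱼ − Rⱼ) → M1=0, M2=3720, M3=7804, M4=8328, M5=9631
Σ MᵢCᵢ = 0·3720 + 3720·5154 + 7804·926 + 8328·2436 + 9631·4247 = 0 + 19172880 + 7226504 + 20287008 + 40902857 = 87589249
Σ Rᵢ = 0 + 1070 + 402 + 1133 + 2283 = 4888
N̂ = 87589249 / 4888 ≈ 17919.2 → 17919

N ≈ 17,919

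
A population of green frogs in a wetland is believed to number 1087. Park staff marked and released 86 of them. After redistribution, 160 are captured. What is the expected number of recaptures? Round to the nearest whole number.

Expected recaptures E[R] = M·C / N.
E[R] = 86 × 160 / 1087 = 13760 / 1087 ≈ 12.7 → 13

expected recaptures ≈ 13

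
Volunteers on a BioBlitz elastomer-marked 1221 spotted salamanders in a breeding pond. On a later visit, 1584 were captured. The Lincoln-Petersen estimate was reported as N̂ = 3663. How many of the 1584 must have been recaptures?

From N = M·C/R: R = M·C / N = 1221·1584 / 3663 = 1934064 / 3663 = 528.

R = 528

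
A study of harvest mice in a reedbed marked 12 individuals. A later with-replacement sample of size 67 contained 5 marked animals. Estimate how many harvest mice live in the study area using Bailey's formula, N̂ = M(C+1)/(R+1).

N̂ = 12·(67+1)/(5+1) = 12·68/6 = 816/6 = 136

N = 136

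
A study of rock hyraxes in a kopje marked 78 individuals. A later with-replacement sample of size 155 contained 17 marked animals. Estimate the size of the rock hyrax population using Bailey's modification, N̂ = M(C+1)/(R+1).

N = 676

N̂ = 78·(155+1)/(17+1) = 78·156/18 = 12168/18 = 676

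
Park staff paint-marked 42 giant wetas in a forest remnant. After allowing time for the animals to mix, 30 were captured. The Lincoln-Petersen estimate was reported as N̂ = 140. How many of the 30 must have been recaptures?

From N = M·C/R: R = M·C / N = 42·30 / 140 = 1260 / 140 = 9.

R = 9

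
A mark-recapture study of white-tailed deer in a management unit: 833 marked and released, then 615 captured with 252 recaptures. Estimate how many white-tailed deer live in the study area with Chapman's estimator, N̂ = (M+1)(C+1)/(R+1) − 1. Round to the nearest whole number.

N ≈ 2030

N̂ = (833+1)(615+1)/(252+1) − 1 = 834·616/253 − 1
= 513744/253 − 1 ≈ 2030.6 − 1 ≈ 2029.6 → 2030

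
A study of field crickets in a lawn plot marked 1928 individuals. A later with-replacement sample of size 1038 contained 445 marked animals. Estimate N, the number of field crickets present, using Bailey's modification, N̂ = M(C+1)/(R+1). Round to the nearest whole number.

N̂ = 1928·(1038+1)/(445+1) = 1928·1039/446 = 2003192/446 ≈ 4491.46 → 4491

N ≈ 4491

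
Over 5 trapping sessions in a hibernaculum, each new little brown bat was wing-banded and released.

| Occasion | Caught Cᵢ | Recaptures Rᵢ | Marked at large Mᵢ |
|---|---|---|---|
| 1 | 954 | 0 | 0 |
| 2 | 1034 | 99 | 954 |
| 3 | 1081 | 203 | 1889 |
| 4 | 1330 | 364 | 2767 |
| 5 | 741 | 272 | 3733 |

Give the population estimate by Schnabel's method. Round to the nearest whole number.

Σ MᵢCᵢ = 0·954 + 954·1034 + 1889·1081 + 2767·1330 + 3733·741 = 0 + 986436 + 2042009 + 3680110 + 2766153 = 9474708
Σ Rᵢ = 0 + 99 + 203 + 364 + 272 = 938
N̂ = 9474708 / 938 ≈ 10101.0 → 10101

N ≈ 10,101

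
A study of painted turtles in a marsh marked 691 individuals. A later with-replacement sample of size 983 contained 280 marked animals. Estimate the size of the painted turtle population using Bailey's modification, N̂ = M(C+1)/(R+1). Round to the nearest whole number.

N̂ = 691·(983+1)/(280+1) = 691·984/281 = 679944/281 ≈ 2419.7 → 2420

N ≈ 2420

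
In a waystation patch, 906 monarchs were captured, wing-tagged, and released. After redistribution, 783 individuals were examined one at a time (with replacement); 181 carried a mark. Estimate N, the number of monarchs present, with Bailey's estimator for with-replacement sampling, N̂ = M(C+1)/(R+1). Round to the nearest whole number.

N̂ = 906·(783+1)/(181+1) = 906·784/182 = 710304/182 ≈ 3902.8 → 3903

N ≈ 3903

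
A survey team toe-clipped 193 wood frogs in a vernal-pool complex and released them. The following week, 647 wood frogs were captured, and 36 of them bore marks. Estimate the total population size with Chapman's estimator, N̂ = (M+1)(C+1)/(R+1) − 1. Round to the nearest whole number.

N ≈ 3397

N̂ = (193+1)(647+1)/(36+1) − 1 = 194·648/37 − 1
= 125712/37 − 1 ≈ 3397.6 − 1 ≈ 3396.6 → 3397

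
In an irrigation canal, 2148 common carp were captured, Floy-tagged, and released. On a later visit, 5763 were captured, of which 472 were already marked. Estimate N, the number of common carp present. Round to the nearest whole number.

N = (2148 × 5763) / 472 = 12378924 / 472 ≈ 26226.5 → 26227

N ≈ 26,227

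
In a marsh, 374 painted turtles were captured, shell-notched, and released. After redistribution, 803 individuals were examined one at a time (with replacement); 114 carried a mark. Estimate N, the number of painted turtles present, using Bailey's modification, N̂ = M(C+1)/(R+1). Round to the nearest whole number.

N ≈ 2615

N̂ = 374·(803+1)/(114+1) = 374·804/115 = 300696/115 ≈ 2614.7 → 2615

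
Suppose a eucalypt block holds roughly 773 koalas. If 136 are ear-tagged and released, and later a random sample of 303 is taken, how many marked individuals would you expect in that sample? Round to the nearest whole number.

expected recaptures ≈ 53

The marked fraction of the population is 136/773, so in a sample of 303 expect C·(M/N) marked.
E[R] = 136 × 303 / 773 = 41208 / 773 ≈ 53.3 → 53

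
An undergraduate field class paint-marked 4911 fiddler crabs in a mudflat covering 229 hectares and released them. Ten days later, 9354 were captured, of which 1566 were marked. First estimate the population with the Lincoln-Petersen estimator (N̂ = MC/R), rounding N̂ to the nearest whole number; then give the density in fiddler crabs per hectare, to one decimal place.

N̂ = 4911·9354/1566 = 45937494/1566 ≈ 29334.3 → 29334
Density = N̂ / area = 29334 / 229 ≈ 128.10 → 128.1 per hectare

density ≈ 128.1 fiddler crabs per hectare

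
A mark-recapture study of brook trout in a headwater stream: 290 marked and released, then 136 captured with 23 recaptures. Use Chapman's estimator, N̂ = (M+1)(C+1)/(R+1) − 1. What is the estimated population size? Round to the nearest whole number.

N ≈ 1660

N̂ = (290+1)(136+1)/(23+1) − 1 = 291·137/24 − 1
= 39867/24 − 1 ≈ 1661.1 − 1 ≈ 1660.1 → 1660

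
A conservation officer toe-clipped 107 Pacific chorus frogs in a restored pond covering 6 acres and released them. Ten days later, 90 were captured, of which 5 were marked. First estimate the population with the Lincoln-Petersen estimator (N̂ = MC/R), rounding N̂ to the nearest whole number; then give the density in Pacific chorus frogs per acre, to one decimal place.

density ≈ 321.0 Pacific chorus frogs per acre

N̂ = 107·90/5 = 9630/5 = 1926
Density = N̂ / area = 1926 / 6 = 321.0 per acre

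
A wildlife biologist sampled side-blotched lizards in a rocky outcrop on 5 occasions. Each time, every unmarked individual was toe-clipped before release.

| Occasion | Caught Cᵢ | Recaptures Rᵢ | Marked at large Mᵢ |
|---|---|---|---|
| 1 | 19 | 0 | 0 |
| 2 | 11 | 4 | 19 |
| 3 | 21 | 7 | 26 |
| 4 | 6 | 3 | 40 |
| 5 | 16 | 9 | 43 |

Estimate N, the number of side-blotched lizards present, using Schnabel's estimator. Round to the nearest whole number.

Σ MᵢCᵢ = 0·19 + 19·11 + 26·21 + 40·6 + 43·16 = 0 + 209 + 546 + 240 + 688 = 1683
Σ Rᵢ = 0 + 4 + 7 + 3 + 9 = 23
N̂ = 1683 / 23 ≈ 73.2 → 73

N ≈ 73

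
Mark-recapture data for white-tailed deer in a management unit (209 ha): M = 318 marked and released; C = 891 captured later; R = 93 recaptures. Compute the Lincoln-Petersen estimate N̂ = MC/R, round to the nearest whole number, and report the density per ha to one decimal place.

N̂ = 318·891/93 = 283338/93 ≈ 3046.6 → 3047
Density = N̂ / area = 3047 / 209 ≈ 14.58 → 14.6 per ha

density ≈ 14.6 white-tailed deer per ha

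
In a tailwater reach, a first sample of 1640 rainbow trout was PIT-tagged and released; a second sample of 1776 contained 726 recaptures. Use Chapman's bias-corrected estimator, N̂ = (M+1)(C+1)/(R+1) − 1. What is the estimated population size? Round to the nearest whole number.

N̂ = (1640+1)(1776+1)/(726+1) − 1 = 1641·1777/727 − 1
= 2916057/727 − 1 ≈ 4011.1 − 1 ≈ 4010.1 → 4010

N ≈ 4010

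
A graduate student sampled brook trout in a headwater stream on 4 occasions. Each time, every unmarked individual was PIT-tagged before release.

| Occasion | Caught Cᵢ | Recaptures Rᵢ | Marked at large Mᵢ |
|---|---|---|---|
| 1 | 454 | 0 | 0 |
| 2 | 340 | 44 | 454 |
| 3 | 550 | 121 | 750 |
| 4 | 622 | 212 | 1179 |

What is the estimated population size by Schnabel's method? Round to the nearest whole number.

Σ MᵢCᵢ = 0·454 + 454·340 + 750·550 + 1179·622 = 0 + 154360 + 412500 + 733338 = 1300198
Σ Rᵢ = 0 + 44 + 121 + 212 = 377
N̂ = 1300198 / 377 ≈ 3448.8 → 3449

N ≈ 3449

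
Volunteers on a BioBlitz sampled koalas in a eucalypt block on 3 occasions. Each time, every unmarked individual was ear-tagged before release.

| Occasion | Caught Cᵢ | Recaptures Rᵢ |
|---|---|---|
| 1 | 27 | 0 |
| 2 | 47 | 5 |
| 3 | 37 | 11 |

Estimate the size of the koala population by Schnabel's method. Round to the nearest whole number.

Marked at large before each occasion: Mᵢ = Σⱼ<ᵢ (Cⱼ − Rⱼ) → M1=0, M2=27, M3=69
Σ MᵢCᵢ = 0·27 + 27·47 + 69·37 = 0 + 1269 + 2553 = 3822
Σ Rᵢ = 0 + 5 + 11 = 16
N̂ = 3822 / 16 ≈ 238.9 → 239

N ≈ 239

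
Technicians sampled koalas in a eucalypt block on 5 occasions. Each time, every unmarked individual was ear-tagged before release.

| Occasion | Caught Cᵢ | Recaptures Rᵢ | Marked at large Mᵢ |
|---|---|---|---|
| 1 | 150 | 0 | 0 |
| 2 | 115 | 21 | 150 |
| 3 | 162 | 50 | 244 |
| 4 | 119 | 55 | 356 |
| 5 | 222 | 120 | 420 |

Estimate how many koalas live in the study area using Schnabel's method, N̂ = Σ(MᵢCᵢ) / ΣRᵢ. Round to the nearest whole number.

Σ MᵢCᵢ = 0·150 + 150·115 + 244·162 + 356·119 + 420·222 = 0 + 17250 + 39528 + 42364 + 93240 = 192382
Σ Rᵢ = 0 + 21 + 50 + 55 + 120 = 246
N̂ = 192382 / 246 ≈ 782.0 → 782

N ≈ 782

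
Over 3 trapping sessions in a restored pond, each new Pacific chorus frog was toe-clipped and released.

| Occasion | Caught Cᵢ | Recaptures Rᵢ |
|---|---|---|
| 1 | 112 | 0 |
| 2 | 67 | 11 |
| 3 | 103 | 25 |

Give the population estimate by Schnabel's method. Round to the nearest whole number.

N ≈ 689

Marked at large before each occasion: Mᵢ = Σⱼ<ᵢ (Cⱼ − Rⱼ) → M1=0, M2=112, M3=168
Σ MᵢCᵢ = 0·112 + 112·67 + 168·103 = 0 + 7504 + 17304 = 24808
Σ Rᵢ = 0 + 11 + 25 = 36
N̂ = 24808 / 36 ≈ 689.1 → 689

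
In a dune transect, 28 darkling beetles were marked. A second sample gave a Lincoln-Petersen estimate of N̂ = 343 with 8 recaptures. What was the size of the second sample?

From N = M·C/R: C = N·R / M = 343·8 / 28 = 2744 / 28 = 98.

C = 98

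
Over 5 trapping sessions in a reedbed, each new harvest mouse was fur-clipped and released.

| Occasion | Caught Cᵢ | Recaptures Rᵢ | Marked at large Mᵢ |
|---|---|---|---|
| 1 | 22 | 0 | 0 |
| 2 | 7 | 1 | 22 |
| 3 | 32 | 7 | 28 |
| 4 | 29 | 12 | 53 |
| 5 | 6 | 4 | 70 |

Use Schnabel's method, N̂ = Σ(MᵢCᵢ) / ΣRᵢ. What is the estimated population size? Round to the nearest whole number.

Σ MᵢCᵢ = 0·22 + 22·7 + 28·32 + 53·29 + 70·6 = 0 + 154 + 896 + 1537 + 420 = 3007
Σ Rᵢ = 0 + 1 + 7 + 12 + 4 = 24
N̂ = 3007 / 24 ≈ 125.3 → 125

N ≈ 125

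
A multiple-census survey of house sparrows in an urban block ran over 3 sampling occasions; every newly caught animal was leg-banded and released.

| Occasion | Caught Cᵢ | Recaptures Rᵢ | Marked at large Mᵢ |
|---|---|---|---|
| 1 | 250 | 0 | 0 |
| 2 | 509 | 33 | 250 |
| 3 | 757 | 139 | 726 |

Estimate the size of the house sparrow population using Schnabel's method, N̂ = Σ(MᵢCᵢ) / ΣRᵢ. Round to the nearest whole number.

N ≈ 3935

Σ MᵢCᵢ = 0·250 + 250·509 + 726·757 = 0 + 127250 + 549582 = 676832
Σ Rᵢ = 0 + 33 + 139 = 172
N̂ = 676832 / 172 ≈ 3935.1 → 3935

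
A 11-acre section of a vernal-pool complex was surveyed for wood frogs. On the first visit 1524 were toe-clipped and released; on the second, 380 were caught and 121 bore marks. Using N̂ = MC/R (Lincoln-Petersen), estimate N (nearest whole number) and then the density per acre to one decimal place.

N̂ = 1524·380/121 = 579120/121 ≈ 4786.1 → 4786
Density = N̂ / area = 4786 / 11 ≈ 435.09 → 435.1 per acre

density ≈ 435.1 wood frogs per acre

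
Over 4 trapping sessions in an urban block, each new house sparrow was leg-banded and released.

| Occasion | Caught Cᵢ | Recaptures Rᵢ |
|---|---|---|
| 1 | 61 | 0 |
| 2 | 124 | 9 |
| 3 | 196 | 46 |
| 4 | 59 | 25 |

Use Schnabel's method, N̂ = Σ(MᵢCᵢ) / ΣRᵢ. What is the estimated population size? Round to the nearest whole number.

Marked at large before each occasion: Mᵢ = Σⱼ<ᵢ (Cⱼ − Rⱼ) → M1=0, M2=61, M3=176, M4=326
Σ MᵢCᵢ = 0·61 + 61·124 + 176·196 + 326·59 = 0 + 7564 + 34496 + 19234 = 61294
Σ Rᵢ = 0 + 9 + 46 + 25 = 80
N̂ = 61294 / 80 ≈ 766.2 → 766

N ≈ 766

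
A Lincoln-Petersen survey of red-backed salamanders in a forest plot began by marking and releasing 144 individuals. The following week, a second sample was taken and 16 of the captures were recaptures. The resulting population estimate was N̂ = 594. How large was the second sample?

From N = M·C/R: C = N·R / M = 594·16 / 144 = 9504 / 144 = 66.

C = 66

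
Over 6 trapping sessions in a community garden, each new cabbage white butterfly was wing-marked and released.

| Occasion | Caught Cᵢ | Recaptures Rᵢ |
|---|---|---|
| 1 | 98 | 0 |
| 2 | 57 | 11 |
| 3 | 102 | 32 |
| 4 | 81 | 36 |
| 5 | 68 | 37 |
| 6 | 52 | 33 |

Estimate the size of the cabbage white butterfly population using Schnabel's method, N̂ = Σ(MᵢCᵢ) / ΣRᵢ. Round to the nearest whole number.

N ≈ 472

Marked at large before each occasion: Mᵢ = Σⱼ<ᵢ (Cⱼ − Rⱼ) → M1=0, M2=98, M3=144, M4=214, M5=259, M6=290
Σ MᵢCᵢ = 0·98 + 98·57 + 144·102 + 214·81 + 259·68 + 290·52 = 0 + 5586 + 14688 + 17334 + 17612 + 15080 = 70300
Σ Rᵢ = 0 + 11 + 32 + 36 + 37 + 33 = 149
N̂ = 70300 / 149 ≈ 471.8 → 472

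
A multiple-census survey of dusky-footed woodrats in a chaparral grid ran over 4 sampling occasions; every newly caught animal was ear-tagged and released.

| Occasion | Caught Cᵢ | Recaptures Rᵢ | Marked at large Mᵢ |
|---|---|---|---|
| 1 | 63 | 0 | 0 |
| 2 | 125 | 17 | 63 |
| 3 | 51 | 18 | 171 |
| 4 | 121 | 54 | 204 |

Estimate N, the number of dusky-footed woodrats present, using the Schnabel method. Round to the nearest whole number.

Σ MᵢCᵢ = 0·63 + 63·125 + 171·51 + 204·121 = 0 + 7875 + 8721 + 24684 = 41280
Σ Rᵢ = 0 + 17 + 18 + 54 = 89
N̂ = 41280 / 89 ≈ 463.8 → 464

N ≈ 464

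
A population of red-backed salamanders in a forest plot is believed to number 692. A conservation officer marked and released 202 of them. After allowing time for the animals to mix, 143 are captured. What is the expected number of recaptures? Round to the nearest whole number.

Expected recaptures E[R] = M·C / N.
E[R] = 202 × 143 / 692 = 28886 / 692 ≈ 41.7 → 42

expected recaptures ≈ 42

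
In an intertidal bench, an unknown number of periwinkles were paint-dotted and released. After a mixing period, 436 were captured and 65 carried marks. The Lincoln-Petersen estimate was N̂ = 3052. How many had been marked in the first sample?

From N = M·C/R: M = N·R / C = 3052·65 / 436 = 198380 / 436 = 455.

M = 455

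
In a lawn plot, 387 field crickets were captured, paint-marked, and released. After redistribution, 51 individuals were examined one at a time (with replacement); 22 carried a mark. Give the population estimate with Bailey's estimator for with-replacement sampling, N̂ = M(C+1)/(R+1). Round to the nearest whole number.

N̂ = 387·(51+1)/(22+1) = 387·52/23 = 20124/23 ≈ 875.0 → 875

N ≈ 875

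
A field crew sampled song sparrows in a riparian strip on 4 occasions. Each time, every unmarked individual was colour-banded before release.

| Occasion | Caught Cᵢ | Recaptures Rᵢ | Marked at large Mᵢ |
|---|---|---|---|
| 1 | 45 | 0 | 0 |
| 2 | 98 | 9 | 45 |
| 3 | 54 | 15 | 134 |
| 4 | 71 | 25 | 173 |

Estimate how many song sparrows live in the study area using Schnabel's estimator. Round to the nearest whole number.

Σ MᵢCᵢ = 0·45 + 45·98 + 134·54 + 173·71 = 0 + 4410 + 7236 + 12283 = 23929
Σ Rᵢ = 0 + 9 + 15 + 25 = 49
N̂ = 23929 / 49 ≈ 488.3 → 488

N ≈ 488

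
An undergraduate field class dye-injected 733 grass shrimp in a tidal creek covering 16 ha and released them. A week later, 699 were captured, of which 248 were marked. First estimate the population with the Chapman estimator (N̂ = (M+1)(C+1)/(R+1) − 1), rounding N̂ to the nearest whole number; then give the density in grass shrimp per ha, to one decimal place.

N̂ = 734·700/249 − 1 = 513800/249 − 1 ≈ 2062.45 → 2062
Density = N̂ / area = 2062 / 16 ≈ 128.88 → 128.9 per ha

density ≈ 128.9 grass shrimp per ha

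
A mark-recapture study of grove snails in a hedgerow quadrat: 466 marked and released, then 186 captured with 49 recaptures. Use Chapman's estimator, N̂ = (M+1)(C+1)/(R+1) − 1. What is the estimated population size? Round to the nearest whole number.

N̂ = (466+1)(186+1)/(49+1) − 1 = 467·187/50 − 1
= 87329/50 − 1 ≈ 1746.6 − 1 ≈ 1745.6 → 1746

N ≈ 1746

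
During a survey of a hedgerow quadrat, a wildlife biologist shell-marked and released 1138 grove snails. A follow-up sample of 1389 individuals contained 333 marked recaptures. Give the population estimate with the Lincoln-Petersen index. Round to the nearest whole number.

Lincoln-Petersen assumes M/N = R/C, so N = M·C / R.
N = (1138 × 1389) / 333 = 1580682 / 333 ≈ 4746.8 → 4747

N ≈ 4747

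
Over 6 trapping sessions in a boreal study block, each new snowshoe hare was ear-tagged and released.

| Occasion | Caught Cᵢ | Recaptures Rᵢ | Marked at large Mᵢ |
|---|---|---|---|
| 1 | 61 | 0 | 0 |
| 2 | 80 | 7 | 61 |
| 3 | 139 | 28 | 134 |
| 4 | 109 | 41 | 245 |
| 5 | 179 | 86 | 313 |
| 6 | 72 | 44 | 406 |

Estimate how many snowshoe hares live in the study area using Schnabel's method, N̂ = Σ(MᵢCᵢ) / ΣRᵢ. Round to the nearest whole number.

N ≈ 658

Σ MᵢCᵢ = 0·61 + 61·80 + 134·139 + 245·109 + 313·179 + 406·72 = 0 + 4880 + 18626 + 26705 + 56027 + 29232 = 135470
Σ Rᵢ = 0 + 7 + 28 + 41 + 86 + 44 = 206
N̂ = 135470 / 206 ≈ 657.6 → 658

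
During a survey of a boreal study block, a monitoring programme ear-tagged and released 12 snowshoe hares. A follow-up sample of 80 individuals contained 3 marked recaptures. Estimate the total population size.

If marked individuals mix randomly, R/C ≈ M/N, giving N ≈ M·C/R.
N = (12 × 80) / 3 = 960 / 3 = 320

N = 320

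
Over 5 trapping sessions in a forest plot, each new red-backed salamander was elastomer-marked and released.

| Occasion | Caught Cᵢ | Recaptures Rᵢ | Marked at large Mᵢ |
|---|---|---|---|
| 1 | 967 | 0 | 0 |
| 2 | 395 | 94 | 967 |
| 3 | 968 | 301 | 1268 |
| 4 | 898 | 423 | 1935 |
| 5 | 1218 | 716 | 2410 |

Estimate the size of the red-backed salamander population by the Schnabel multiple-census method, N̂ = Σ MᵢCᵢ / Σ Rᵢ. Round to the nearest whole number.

Σ MᵢCᵢ = 0·967 + 967·395 + 1268·968 + 1935·898 + 2410·1218 = 0 + 381965 + 1227424 + 1737630 + 2935380 = 6282399
Σ Rᵢ = 0 + 94 + 301 + 423 + 716 = 1534
N̂ = 6282399 / 1534 ≈ 4095.4 → 4095

N ≈ 4095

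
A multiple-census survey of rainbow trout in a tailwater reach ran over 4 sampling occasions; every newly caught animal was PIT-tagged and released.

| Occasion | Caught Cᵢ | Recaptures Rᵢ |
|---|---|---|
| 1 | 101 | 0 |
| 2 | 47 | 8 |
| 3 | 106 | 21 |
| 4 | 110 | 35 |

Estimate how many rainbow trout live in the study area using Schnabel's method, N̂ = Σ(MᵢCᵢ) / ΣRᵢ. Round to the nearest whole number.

N ≈ 693

Marked at large before each occasion: Mᵢ = Σⱼ<ᵢ (Cⱼ − Rⱼ) → M1=0, M2=101, M3=140, M4=225
Σ MᵢCᵢ = 0·101 + 101·47 + 140·106 + 225·110 = 0 + 4747 + 14840 + 24750 = 44337
Σ Rᵢ = 0 + 8 + 21 + 35 = 64
N̂ = 44337 / 64 ≈ 692.8 → 693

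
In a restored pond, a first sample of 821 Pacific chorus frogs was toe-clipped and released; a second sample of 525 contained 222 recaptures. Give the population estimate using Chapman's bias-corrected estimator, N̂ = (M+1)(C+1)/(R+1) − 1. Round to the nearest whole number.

N̂ = (821+1)(525+1)/(222+1) − 1 = 822·526/223 − 1
= 432372/223 − 1 ≈ 1938.9 − 1 ≈ 1937.9 → 1938

N ≈ 1938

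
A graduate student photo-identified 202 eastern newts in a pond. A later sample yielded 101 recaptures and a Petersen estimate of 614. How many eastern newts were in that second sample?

From N = M·C/R: C = N·R / M = 614·101 / 202 = 62014 / 202 = 307.

C = 307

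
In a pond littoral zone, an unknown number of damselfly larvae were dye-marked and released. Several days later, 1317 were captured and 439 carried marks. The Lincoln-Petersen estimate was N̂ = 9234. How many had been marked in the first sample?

M = 3078

From N = M·C/R: M = N·R / C = 9234·439 / 1317 = 4053726 / 1317 = 3078.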